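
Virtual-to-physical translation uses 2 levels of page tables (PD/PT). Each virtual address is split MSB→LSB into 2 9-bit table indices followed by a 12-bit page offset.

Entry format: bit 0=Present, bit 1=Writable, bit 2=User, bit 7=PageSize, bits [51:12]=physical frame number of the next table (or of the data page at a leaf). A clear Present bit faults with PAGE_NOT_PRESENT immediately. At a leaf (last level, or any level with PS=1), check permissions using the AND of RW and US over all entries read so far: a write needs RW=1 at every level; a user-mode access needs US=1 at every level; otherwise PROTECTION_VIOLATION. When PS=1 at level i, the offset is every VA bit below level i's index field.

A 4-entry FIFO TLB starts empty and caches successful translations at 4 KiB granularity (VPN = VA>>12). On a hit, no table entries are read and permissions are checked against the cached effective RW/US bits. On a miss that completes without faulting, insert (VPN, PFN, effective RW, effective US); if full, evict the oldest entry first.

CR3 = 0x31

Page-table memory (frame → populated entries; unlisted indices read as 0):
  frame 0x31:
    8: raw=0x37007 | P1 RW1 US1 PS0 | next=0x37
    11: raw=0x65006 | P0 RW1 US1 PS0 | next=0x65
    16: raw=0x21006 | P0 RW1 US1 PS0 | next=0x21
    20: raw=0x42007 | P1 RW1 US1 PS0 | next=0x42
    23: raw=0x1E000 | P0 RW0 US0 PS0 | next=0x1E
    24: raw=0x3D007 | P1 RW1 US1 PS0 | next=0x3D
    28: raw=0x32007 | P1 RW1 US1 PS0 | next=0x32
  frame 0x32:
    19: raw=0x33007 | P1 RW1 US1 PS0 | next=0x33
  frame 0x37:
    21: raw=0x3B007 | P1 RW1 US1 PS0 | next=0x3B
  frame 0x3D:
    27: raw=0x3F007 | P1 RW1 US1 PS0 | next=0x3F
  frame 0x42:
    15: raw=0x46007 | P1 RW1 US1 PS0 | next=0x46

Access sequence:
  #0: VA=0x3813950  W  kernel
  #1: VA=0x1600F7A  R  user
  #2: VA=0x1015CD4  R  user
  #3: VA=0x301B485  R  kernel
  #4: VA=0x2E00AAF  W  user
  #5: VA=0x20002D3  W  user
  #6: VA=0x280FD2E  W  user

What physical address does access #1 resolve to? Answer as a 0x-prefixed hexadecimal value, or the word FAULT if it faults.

Per-access translation:
#0 VA=0x3813950 (w,kernel):
  lvl0: tbl 0x31, slot 28 ⇒ 0x32007 (P1/RW1/US1/PS0)
  lvl1: tbl 0x32, slot 19 ⇒ 0x33007 (P1/RW1/US1/PS0)
  ✓ 0x33950  — 2 lookups
#1 VA=0x1600F7A (r,user):
  lvl0: tbl 0x31, slot 11 ⇒ 0x65006 (P0/RW1/US1/PS0)
  ✗ PAGE_NOT_PRESENT  [1 reads]
#2 VA=0x1015CD4 (r,user):
  lvl0: tbl 0x31, slot 8 ⇒ 0x37007 (P1/RW1/US1/PS0)
  lvl1: tbl 0x37, slot 21 ⇒ 0x3B007 (P1/RW1/US1/PS0)
  ✓ 0x3BCD4  — 2 lookups
#3 VA=0x301B485 (r,kernel):
  lvl0: tbl 0x31, slot 24 ⇒ 0x3D007 (P1/RW1/US1/PS0)
  lvl1: tbl 0x3D, slot 27 ⇒ 0x3F007 (P1/RW1/US1/PS0)
  ✓ 0x3F485  — 2 lookups
#4 VA=0x2E00AAF (w,user):
  lvl0: tbl 0x31, slot 23 ⇒ 0x1E000 (P0/RW0/US0/PS0)
  ✗ PAGE_NOT_PRESENT  [1 reads]
#5 VA=0x20002D3 (w,user):
  lvl0: tbl 0x31, slot 16 ⇒ 0x21006 (P0/RW1/US1/PS0)
  ✗ PAGE_NOT_PRESENT  [1 reads]
#6 VA=0x280FD2E (w,user):
  lvl0: tbl 0x31, slot 20 ⇒ 0x42007 (P1/RW1/US1/PS0)
  lvl1: tbl 0x42, slot 15 ⇒ 0x46007 (P1/RW1/US1/PS0)
  ✓ 0x46D2E  — 2 lookups

Access #1 PA: FAULT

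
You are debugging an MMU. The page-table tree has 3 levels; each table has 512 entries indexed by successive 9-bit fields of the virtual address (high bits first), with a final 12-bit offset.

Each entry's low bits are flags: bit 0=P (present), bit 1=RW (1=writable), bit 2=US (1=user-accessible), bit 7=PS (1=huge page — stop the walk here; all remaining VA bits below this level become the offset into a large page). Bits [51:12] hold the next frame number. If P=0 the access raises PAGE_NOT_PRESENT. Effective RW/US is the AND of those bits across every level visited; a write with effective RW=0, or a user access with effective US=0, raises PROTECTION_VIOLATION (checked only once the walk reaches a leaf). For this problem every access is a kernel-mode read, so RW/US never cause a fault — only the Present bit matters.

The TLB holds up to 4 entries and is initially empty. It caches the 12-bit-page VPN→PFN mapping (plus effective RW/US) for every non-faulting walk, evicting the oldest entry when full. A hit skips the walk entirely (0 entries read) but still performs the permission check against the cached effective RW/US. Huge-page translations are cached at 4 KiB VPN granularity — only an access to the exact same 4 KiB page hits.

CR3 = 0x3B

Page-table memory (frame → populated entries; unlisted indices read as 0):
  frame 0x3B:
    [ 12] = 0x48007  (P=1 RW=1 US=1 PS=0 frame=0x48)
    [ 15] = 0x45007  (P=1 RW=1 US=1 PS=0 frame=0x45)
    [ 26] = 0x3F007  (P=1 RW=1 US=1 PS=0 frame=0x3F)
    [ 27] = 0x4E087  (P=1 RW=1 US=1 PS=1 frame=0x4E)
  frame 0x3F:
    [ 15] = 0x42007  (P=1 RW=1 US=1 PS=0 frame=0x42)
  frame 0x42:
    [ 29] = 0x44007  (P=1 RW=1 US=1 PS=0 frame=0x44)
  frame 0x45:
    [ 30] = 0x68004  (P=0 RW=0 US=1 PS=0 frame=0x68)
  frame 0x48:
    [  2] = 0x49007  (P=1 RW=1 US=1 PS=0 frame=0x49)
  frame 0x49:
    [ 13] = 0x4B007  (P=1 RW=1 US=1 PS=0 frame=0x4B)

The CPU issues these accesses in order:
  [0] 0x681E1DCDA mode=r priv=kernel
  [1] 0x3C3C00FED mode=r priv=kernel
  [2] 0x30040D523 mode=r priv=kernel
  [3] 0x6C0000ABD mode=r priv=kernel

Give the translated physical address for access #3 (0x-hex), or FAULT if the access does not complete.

Walk each access:
#0 VA=0x681E1DCDA (r,kernel):
  [0] read 0x3B idx=26: raw=0x3F007 flags P=1 W=1 U=1 S=0
  [1] read 0x3F idx=15: raw=0x42007 flags P=1 W=1 U=1 S=0
  [2] read 0x42 idx=29: raw=0x44007 flags P=1 W=1 U=1 S=0
  ✓ 0x44CDA  — 3 lookups
#1 VA=0x3C3C00FED (r,kernel):
  [0] read 0x3B idx=15: raw=0x45007 flags P=1 W=1 U=1 S=0
  [1] read 0x45 idx=30: raw=0x68004 flags P=0 W=0 U=1 S=0
  ⇒ fault: PAGE_NOT_PRESENT  — 2 lookups
#2 VA=0x30040D523 (r,kernel):
  [0] read 0x3B idx=12: raw=0x48007 flags P=1 W=1 U=1 S=0
  [1] read 0x48 idx=2: raw=0x49007 flags P=1 W=1 U=1 S=0
  [2] read 0x49 idx=13: raw=0x4B007 flags P=1 W=1 U=1 S=0
  ✓ 0x4B523  — 3 lookups
#3 VA=0x6C0000ABD (r,kernel):
  [0] read 0x3B idx=27: raw=0x4E087 flags P=1 W=1 U=1 S=1
  ✓ 0x4EABD (huge @L0)  — 1 lookups

Access #3 PA: 0x4EABD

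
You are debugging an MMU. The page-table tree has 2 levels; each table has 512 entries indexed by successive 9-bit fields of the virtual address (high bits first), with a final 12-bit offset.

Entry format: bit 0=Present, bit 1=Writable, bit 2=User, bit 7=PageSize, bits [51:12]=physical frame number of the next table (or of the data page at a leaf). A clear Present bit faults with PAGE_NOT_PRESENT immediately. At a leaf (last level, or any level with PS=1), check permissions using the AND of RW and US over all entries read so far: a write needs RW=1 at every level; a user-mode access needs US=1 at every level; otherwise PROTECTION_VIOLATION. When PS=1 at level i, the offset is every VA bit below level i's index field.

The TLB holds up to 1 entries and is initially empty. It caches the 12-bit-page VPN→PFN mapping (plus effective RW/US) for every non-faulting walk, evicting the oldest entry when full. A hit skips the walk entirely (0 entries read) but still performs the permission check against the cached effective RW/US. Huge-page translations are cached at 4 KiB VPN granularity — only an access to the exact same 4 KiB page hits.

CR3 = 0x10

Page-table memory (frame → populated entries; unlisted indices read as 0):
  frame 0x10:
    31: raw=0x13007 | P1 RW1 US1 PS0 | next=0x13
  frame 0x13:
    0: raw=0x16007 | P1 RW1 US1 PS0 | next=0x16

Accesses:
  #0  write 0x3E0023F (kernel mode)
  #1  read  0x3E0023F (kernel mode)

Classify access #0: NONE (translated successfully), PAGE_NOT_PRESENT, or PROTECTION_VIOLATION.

Walk each access:
#0 VA=0x3E0023F (w,kernel):
  lvl0: tbl 0x10, slot 31 ⇒ 0x13007 (P1/RW1/US1/PS0)
  lvl1: tbl 0x13, slot 0 ⇒ 0x16007 (P1/RW1/US1/PS0)
  ✓ 0x1623F  — 2 lookups
#1 VA=0x3E0023F (r,kernel):
  TLB hit vpn=0x3E00 → PA=0x1623F

Access #0 fault: NONE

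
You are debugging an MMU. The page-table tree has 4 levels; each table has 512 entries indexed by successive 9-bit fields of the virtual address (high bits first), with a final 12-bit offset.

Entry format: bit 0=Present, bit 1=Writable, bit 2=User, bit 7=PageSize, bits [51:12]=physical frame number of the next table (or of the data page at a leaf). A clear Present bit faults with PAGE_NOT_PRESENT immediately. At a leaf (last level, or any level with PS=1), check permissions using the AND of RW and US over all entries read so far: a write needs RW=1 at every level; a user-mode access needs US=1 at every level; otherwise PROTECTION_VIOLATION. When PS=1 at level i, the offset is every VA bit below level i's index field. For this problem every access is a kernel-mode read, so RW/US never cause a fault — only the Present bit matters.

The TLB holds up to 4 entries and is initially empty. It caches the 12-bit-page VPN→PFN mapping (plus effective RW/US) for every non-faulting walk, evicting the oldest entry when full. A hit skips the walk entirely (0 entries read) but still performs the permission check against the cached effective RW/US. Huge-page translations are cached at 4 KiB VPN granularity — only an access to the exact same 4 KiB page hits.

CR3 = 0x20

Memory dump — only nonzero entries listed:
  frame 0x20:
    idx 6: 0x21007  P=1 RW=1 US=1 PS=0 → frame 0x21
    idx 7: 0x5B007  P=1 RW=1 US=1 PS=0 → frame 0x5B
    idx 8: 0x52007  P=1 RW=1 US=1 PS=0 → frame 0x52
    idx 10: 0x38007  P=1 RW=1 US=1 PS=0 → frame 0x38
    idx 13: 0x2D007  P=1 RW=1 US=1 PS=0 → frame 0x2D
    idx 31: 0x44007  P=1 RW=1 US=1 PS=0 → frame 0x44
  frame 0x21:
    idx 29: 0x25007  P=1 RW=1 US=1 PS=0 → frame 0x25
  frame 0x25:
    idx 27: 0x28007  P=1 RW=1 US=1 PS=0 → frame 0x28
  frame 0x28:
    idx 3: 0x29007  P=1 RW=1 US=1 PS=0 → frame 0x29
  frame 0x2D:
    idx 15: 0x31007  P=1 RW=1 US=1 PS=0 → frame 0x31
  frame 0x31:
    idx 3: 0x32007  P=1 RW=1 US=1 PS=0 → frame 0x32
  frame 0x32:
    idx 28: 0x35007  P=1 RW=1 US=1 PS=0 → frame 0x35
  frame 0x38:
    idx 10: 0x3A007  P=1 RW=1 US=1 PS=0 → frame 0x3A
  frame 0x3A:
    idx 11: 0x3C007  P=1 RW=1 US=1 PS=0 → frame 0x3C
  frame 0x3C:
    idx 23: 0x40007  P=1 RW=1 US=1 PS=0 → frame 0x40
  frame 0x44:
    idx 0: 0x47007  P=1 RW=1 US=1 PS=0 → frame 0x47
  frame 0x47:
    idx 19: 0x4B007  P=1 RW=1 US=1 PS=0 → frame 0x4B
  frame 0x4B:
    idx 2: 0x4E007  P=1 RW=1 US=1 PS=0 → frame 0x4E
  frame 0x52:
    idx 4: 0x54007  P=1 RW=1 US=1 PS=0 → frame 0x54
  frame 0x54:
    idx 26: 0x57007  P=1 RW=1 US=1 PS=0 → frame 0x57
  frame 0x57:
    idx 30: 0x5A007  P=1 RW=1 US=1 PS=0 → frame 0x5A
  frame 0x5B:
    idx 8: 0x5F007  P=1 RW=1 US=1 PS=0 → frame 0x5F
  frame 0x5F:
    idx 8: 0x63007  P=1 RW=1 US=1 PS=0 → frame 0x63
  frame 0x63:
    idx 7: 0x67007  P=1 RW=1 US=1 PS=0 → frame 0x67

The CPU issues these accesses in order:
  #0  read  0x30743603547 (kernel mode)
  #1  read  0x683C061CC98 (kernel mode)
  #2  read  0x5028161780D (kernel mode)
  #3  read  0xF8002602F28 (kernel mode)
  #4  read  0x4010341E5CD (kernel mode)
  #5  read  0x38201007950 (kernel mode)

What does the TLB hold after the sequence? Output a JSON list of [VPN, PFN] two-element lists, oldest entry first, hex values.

Walk each access:
#0 VA=0x30743603547 (r,kernel):
  L0 @0x20[6] → 0x21007  P=1,RW=1,US=1,PS=0
  L1 @0x21[29] → 0x25007  P=1,RW=1,US=1,PS=0
  L2 @0x25[27] → 0x28007  P=1,RW=1,US=1,PS=0
  L3 @0x28[3] → 0x29007  P=1,RW=1,US=1,PS=0
  ⇒ phys 0x29547  [4 reads]
#1 VA=0x683C061CC98 (r,kernel):
  L0 @0x20[13] → 0x2D007  P=1,RW=1,US=1,PS=0
  L1 @0x2D[15] → 0x31007  P=1,RW=1,US=1,PS=0
  L2 @0x31[3] → 0x32007  P=1,RW=1,US=1,PS=0
  L3 @0x32[28] → 0x35007  P=1,RW=1,US=1,PS=0
  ⇒ phys 0x35C98  [4 reads]
#2 VA=0x5028161780D (r,kernel):
  L0 @0x20[10] → 0x38007  P=1,RW=1,US=1,PS=0
  L1 @0x38[10] → 0x3A007  P=1,RW=1,US=1,PS=0
  L2 @0x3A[11] → 0x3C007  P=1,RW=1,US=1,PS=0
  L3 @0x3C[23] → 0x40007  P=1,RW=1,US=1,PS=0
  ⇒ phys 0x4080D  [4 reads]
#3 VA=0xF8002602F28 (r,kernel):
  L0 @0x20[31] → 0x44007  P=1,RW=1,US=1,PS=0
  L1 @0x44[0] → 0x47007  P=1,RW=1,US=1,PS=0
  L2 @0x47[19] → 0x4B007  P=1,RW=1,US=1,PS=0
  L3 @0x4B[2] → 0x4E007  P=1,RW=1,US=1,PS=0
  ⇒ phys 0x4EF28  [4 reads]
#4 VA=0x4010341E5CD (r,kernel):
  L0 @0x20[8] → 0x52007  P=1,RW=1,US=1,PS=0
  L1 @0x52[4] → 0x54007  P=1,RW=1,US=1,PS=0
  L2 @0x54[26] → 0x57007  P=1,RW=1,US=1,PS=0
  L3 @0x57[30] → 0x5A007  P=1,RW=1,US=1,PS=0
  ⇒ phys 0x5A5CD  [4 reads]
#5 VA=0x38201007950 (r,kernel):
  L0 @0x20[7] → 0x5B007  P=1,RW=1,US=1,PS=0
  L1 @0x5B[8] → 0x5F007  P=1,RW=1,US=1,PS=0
  L2 @0x5F[8] → 0x63007  P=1,RW=1,US=1,PS=0
  L3 @0x63[7] → 0x67007  P=1,RW=1,US=1,PS=0
  ⇒ phys 0x67950  [4 reads]

TLB: [["0x50281617", "0x40"], ["0xF8002602", "0x4E"], ["0x4010341E", "0x5A"], ["0x38201007", "0x67"]]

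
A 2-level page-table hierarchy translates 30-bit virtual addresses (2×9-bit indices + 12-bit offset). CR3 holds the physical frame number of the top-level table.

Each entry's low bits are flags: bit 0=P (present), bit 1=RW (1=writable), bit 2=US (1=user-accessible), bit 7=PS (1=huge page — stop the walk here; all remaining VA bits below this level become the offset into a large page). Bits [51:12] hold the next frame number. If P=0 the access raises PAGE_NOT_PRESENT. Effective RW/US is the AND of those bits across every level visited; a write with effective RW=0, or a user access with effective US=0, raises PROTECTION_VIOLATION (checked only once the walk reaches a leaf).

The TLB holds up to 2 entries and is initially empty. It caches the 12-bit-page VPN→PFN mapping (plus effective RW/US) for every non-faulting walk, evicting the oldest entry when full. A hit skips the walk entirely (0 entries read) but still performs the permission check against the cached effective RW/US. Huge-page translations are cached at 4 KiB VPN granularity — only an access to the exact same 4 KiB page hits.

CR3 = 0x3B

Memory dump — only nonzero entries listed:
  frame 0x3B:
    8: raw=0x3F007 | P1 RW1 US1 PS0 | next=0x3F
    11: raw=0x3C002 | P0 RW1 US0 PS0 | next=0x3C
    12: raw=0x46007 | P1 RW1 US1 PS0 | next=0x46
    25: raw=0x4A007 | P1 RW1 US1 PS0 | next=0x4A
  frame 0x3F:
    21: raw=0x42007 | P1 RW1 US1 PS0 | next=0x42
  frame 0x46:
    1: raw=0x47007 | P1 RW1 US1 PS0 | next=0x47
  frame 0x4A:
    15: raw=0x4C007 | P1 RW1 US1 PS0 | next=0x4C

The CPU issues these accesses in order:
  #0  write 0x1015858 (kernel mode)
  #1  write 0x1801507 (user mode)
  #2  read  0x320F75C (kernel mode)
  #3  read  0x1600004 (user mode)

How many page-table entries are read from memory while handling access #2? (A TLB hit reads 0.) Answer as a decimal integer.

Trace:
#0 VA=0x1015858 (w,kernel):
  L0 @0x3B[8] → 0x3F007  P=1,RW=1,US=1,PS=0
  L1 @0x3F[21] → 0x42007  P=1,RW=1,US=1,PS=0
  ⇒ phys 0x42858  [2 reads]
#1 VA=0x1801507 (w,user):
  L0 @0x3B[12] → 0x46007  P=1,RW=1,US=1,PS=0
  L1 @0x46[1] → 0x47007  P=1,RW=1,US=1,PS=0
  ⇒ phys 0x47507  [2 reads]
#2 VA=0x320F75C (r,kernel):
  L0 @0x3B[25] → 0x4A007  P=1,RW=1,US=1,PS=0
  L1 @0x4A[15] → 0x4C007  P=1,RW=1,US=1,PS=0
  ⇒ phys 0x4C75C  [2 reads]
#3 VA=0x1600004 (r,user):
  L0 @0x3B[11] → 0x3C002  P=0,RW=1,US=0,PS=0
  ⇒ fault: PAGE_NOT_PRESENT  — 1 lookups

Entries read for #2: 2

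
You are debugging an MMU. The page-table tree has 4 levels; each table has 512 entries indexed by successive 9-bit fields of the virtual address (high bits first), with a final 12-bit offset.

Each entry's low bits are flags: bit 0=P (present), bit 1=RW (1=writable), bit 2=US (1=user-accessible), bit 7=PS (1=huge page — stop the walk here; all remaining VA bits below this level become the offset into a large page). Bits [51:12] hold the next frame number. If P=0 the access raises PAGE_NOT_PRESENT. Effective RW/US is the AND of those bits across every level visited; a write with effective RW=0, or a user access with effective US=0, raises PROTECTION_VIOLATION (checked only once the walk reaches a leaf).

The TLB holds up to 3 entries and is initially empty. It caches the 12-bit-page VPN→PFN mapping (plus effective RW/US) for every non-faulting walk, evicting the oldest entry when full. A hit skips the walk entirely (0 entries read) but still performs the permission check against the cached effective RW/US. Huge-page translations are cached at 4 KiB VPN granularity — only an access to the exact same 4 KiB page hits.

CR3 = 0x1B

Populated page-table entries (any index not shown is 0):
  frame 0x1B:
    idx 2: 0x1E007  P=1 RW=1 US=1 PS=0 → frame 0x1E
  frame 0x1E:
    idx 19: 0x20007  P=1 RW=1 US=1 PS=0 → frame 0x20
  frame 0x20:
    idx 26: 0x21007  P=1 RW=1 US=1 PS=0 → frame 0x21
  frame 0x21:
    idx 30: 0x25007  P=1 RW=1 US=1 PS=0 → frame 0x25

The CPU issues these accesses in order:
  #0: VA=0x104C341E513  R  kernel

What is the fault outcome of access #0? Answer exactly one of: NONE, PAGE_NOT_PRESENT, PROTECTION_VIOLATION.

Trace:
#0 VA=0x104C341E513 (r,kernel):
  [0] read 0x1B idx=2: raw=0x1E007 flags P=1 W=1 U=1 S=0
  [1] read 0x1E idx=19: raw=0x20007 flags P=1 W=1 U=1 S=0
  [2] read 0x20 idx=26: raw=0x21007 flags P=1 W=1 U=1 S=0
  [3] read 0x21 idx=30: raw=0x25007 flags P=1 W=1 U=1 S=0
  ⇒ phys 0x25513  [4 reads]

Access #0 fault: NONE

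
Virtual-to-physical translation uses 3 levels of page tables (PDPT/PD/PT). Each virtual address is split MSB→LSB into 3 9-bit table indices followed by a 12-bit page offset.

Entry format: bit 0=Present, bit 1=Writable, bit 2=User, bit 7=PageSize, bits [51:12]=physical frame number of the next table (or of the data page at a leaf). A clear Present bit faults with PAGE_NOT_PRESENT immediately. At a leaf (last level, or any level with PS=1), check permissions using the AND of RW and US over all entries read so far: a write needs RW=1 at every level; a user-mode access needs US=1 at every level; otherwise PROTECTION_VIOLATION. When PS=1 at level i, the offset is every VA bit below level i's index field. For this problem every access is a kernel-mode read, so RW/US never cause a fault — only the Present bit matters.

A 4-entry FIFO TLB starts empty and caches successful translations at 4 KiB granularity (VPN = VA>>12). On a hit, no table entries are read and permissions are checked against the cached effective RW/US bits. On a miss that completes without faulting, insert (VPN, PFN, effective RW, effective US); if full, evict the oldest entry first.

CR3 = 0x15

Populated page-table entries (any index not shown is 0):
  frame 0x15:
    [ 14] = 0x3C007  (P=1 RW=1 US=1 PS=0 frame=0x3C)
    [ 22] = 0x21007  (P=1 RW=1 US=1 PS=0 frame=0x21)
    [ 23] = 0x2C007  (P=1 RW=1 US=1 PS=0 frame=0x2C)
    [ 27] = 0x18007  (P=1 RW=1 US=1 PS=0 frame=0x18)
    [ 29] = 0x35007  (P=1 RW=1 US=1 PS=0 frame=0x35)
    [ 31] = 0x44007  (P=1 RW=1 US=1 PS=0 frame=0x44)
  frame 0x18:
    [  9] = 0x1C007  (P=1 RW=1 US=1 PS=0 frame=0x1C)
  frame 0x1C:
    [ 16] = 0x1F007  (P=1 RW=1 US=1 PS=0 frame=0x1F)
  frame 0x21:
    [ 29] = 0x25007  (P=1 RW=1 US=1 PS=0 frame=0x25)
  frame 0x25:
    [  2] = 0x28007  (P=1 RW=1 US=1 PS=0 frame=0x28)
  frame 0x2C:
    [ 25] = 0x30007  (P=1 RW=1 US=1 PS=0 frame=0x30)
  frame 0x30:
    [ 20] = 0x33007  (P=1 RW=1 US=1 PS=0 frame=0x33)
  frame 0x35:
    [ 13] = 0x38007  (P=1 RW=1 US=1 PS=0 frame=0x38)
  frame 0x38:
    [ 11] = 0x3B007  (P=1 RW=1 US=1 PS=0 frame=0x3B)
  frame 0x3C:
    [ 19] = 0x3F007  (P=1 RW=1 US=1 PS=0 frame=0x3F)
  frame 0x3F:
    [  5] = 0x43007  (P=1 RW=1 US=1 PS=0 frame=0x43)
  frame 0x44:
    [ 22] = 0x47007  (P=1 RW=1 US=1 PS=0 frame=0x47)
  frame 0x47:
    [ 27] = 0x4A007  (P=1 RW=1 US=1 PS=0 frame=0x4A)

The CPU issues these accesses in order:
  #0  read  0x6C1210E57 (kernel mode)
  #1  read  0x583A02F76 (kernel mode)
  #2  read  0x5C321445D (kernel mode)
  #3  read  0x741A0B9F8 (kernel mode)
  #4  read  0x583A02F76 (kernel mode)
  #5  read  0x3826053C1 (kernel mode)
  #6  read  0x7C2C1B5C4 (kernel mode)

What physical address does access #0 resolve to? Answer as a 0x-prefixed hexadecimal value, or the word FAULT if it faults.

Walk each access:
#0 VA=0x6C1210E57 (r,kernel):
  L0 @0x15[27] → 0x18007  P=1,RW=1,US=1,PS=0
  L1 @0x18[9] → 0x1C007  P=1,RW=1,US=1,PS=0
  L2 @0x1C[16] → 0x1F007  P=1,RW=1,US=1,PS=0
  → PA=0x1FE57  (3 entries read)
#1 VA=0x583A02F76 (r,kernel):
  L0 @0x15[22] → 0x21007  P=1,RW=1,US=1,PS=0
  L1 @0x21[29] → 0x25007  P=1,RW=1,US=1,PS=0
  L2 @0x25[2] → 0x28007  P=1,RW=1,US=1,PS=0
  → PA=0x28F76  (3 entries read)
#2 VA=0x5C321445D (r,kernel):
  L0 @0x15[23] → 0x2C007  P=1,RW=1,US=1,PS=0
  L1 @0x2C[25] → 0x30007  P=1,RW=1,US=1,PS=0
  L2 @0x30[20] → 0x33007  P=1,RW=1,US=1,PS=0
  → PA=0x3345D  (3 entries read)
#3 VA=0x741A0B9F8 (r,kernel):
  L0 @0x15[29] → 0x35007  P=1,RW=1,US=1,PS=0
  L1 @0x35[13] → 0x38007  P=1,RW=1,US=1,PS=0
  L2 @0x38[11] → 0x3B007  P=1,RW=1,US=1,PS=0
  → PA=0x3B9F8  (3 entries read)
#4 VA=0x583A02F76 (r,kernel):
  TLB hit vpn=0x583A02 → PA=0x28F76
#5 VA=0x3826053C1 (r,kernel):
  L0 @0x15[14] → 0x3C007  P=1,RW=1,US=1,PS=0
  L1 @0x3C[19] → 0x3F007  P=1,RW=1,US=1,PS=0
  L2 @0x3F[5] → 0x43007  P=1,RW=1,US=1,PS=0
  → PA=0x433C1  (3 entries read)
#6 VA=0x7C2C1B5C4 (r,kernel):
  L0 @0x15[31] → 0x44007  P=1,RW=1,US=1,PS=0
  L1 @0x44[22] → 0x47007  P=1,RW=1,US=1,PS=0
  L2 @0x47[27] → 0x4A007  P=1,RW=1,US=1,PS=0
  → PA=0x4A5C4  (3 entries read)

Access #0 PA: 0x1FE57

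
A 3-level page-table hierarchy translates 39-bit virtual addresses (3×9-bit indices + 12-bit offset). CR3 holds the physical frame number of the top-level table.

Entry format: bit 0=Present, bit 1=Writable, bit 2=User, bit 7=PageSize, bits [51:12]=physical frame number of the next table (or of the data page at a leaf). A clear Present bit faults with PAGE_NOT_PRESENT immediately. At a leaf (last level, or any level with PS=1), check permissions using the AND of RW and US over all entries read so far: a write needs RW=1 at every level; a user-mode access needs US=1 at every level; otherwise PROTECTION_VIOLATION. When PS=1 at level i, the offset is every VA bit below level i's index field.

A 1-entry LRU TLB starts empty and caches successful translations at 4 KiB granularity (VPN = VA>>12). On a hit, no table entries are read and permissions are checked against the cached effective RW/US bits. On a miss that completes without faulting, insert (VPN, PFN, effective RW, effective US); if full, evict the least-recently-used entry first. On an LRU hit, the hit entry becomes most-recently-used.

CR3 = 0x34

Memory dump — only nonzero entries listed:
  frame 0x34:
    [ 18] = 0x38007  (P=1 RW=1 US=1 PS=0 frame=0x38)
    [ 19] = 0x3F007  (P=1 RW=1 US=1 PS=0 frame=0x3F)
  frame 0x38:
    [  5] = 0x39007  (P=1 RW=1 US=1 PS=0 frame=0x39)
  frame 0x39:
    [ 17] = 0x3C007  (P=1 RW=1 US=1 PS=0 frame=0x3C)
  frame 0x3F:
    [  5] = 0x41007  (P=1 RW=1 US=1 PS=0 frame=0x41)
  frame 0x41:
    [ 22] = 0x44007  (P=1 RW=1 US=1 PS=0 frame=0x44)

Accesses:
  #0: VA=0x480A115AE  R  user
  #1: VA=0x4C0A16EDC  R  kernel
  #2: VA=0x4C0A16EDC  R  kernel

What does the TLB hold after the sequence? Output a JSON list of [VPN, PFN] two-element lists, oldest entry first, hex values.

Per-access translation:
#0 VA=0x480A115AE (r,user):
  L0: frame=0x34 idx=18 entry=0x38007 [P=1 RW=1 US=1 PS=0]
  L1: frame=0x38 idx=5 entry=0x39007 [P=1 RW=1 US=1 PS=0]
  L2: frame=0x39 idx=17 entry=0x3C007 [P=1 RW=1 US=1 PS=0]
  ⇒ phys 0x3C5AE  [3 reads]
#1 VA=0x4C0A16EDC (r,kernel):
  L0: frame=0x34 idx=19 entry=0x3F007 [P=1 RW=1 US=1 PS=0]
  L1: frame=0x3F idx=5 entry=0x41007 [P=1 RW=1 US=1 PS=0]
  L2: frame=0x41 idx=22 entry=0x44007 [P=1 RW=1 US=1 PS=0]
  ⇒ phys 0x44EDC  [3 reads]
#2 VA=0x4C0A16EDC (r,kernel):
  TLB hit vpn=0x4C0A16 → PA=0x44EDC

TLB: [["0x4C0A16", "0x44"]]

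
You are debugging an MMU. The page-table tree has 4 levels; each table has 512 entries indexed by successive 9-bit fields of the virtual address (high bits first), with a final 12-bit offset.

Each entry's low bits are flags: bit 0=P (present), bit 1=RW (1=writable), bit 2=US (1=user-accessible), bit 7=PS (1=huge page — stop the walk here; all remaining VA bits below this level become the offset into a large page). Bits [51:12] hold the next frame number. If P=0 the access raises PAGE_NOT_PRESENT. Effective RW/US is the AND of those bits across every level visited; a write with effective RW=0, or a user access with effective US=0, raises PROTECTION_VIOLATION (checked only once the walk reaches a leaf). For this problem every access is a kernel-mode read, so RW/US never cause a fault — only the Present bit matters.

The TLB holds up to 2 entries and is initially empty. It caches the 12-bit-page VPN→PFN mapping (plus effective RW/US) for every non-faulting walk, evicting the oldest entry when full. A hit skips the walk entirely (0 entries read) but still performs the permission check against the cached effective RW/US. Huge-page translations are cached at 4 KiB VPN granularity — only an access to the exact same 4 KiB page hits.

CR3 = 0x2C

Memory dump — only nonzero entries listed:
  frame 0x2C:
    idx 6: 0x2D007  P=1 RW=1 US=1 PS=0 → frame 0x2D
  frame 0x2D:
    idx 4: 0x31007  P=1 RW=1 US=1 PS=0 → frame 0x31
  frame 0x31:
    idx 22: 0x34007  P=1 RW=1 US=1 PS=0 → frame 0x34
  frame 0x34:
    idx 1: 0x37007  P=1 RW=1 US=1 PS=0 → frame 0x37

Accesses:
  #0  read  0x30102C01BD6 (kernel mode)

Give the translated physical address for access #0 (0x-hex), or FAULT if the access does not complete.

Trace:
#0 VA=0x30102C01BD6 (r,kernel):
  L0: frame=0x2C idx=6 entry=0x2D007 [P=1 RW=1 US=1 PS=0]
  L1: frame=0x2D idx=4 entry=0x31007 [P=1 RW=1 US=1 PS=0]
  L2: frame=0x31 idx=22 entry=0x34007 [P=1 RW=1 US=1 PS=0]
  L3: frame=0x34 idx=1 entry=0x37007 [P=1 RW=1 US=1 PS=0]
  ✓ 0x37BD6  — 4 lookups

Access #0 PA: 0x37BD6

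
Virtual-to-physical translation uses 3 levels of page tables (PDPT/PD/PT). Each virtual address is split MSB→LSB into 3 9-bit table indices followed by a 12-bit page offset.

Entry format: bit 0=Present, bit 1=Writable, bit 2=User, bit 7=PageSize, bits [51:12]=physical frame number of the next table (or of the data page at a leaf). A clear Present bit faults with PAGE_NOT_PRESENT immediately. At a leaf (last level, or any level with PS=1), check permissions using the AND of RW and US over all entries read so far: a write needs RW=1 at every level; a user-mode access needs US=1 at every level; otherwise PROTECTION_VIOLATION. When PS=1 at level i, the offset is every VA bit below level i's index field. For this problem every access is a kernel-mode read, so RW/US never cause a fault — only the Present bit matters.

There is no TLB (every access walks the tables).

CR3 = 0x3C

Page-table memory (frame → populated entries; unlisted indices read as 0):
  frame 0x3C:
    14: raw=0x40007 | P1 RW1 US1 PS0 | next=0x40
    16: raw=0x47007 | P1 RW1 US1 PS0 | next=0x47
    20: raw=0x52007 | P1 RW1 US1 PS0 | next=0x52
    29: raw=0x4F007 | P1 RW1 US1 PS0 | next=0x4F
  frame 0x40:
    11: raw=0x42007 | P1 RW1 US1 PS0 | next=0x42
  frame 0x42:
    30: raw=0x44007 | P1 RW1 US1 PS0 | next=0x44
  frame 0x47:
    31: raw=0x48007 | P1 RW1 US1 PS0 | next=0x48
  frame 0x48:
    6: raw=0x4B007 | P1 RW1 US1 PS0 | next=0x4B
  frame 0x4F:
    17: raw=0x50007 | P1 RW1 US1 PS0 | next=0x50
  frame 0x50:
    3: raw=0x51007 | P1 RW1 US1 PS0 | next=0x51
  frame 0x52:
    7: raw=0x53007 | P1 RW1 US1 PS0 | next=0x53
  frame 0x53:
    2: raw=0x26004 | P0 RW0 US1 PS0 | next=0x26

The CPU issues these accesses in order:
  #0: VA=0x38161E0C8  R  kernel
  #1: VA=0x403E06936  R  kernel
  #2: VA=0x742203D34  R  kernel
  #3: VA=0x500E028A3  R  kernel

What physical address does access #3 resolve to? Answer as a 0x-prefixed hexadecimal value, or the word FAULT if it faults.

Trace:
#0 VA=0x38161E0C8 (r,kernel):
  [0] read 0x3C idx=14: raw=0x40007 flags P=1 W=1 U=1 S=0
  [1] read 0x40 idx=11: raw=0x42007 flags P=1 W=1 U=1 S=0
  [2] read 0x42 idx=30: raw=0x44007 flags P=1 W=1 U=1 S=0
  → PA=0x440C8  (3 entries read)
#1 VA=0x403E06936 (r,kernel):
  [0] read 0x3C idx=16: raw=0x47007 flags P=1 W=1 U=1 S=0
  [1] read 0x47 idx=31: raw=0x48007 flags P=1 W=1 U=1 S=0
  [2] read 0x48 idx=6: raw=0x4B007 flags P=1 W=1 U=1 S=0
  → PA=0x4B936  (3 entries read)
#2 VA=0x742203D34 (r,kernel):
  [0] read 0x3C idx=29: raw=0x4F007 flags P=1 W=1 U=1 S=0
  [1] read 0x4F idx=17: raw=0x50007 flags P=1 W=1 U=1 S=0
  [2] read 0x50 idx=3: raw=0x51007 flags P=1 W=1 U=1 S=0
  → PA=0x51D34  (3 entries read)
#3 VA=0x500E028A3 (r,kernel):
  [0] read 0x3C idx=20: raw=0x52007 flags P=1 W=1 U=1 S=0
  [1] read 0x52 idx=7: raw=0x53007 flags P=1 W=1 U=1 S=0
  [2] read 0x53 idx=2: raw=0x26004 flags P=0 W=0 U=1 S=0
  ⇒ fault: PAGE_NOT_PRESENT  — 3 lookups

Access #3 PA: FAULT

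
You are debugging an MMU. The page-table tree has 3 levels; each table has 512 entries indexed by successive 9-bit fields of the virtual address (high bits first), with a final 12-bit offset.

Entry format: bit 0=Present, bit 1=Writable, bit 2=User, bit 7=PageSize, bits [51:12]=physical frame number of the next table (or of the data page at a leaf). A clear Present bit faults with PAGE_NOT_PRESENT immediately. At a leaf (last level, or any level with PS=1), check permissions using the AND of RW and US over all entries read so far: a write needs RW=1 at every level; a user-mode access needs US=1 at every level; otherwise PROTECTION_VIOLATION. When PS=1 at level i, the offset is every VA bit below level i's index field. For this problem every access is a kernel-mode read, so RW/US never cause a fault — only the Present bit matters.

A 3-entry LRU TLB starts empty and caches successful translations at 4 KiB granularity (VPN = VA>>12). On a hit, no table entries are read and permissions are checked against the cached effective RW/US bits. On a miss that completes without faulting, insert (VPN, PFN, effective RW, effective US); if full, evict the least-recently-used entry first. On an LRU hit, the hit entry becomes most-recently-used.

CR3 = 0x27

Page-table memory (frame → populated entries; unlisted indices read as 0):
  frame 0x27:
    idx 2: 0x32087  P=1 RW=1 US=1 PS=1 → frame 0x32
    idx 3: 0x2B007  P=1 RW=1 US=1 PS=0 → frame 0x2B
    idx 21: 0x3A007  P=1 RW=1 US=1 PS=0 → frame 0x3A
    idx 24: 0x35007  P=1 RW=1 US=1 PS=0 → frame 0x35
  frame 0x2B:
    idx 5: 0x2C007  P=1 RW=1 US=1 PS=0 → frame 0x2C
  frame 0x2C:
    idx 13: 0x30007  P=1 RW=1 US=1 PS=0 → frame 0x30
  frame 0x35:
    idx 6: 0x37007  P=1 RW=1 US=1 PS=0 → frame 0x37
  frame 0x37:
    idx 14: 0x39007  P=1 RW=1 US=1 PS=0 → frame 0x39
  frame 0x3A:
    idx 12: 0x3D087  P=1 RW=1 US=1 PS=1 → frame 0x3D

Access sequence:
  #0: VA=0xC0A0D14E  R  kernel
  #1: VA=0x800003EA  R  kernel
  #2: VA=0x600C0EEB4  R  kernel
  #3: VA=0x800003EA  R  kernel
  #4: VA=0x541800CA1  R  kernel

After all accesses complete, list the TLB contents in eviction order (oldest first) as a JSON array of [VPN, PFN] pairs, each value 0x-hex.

Walk each access:
#0 VA=0xC0A0D14E (r,kernel):
  L0: frame=0x27 idx=3 entry=0x2B007 [P=1 RW=1 US=1 PS=0]
  L1: frame=0x2B idx=5 entry=0x2C007 [P=1 RW=1 US=1 PS=0]
  L2: frame=0x2C idx=13 entry=0x30007 [P=1 RW=1 US=1 PS=0]
  → PA=0x3014E  (3 entries read)
#1 VA=0x800003EA (r,kernel):
  L0: frame=0x27 idx=2 entry=0x32087 [P=1 RW=1 US=1 PS=1]
  → PA=0x323EA (huge @L0)  (1 entries read)
#2 VA=0x600C0EEB4 (r,kernel):
  L0: frame=0x27 idx=24 entry=0x35007 [P=1 RW=1 US=1 PS=0]
  L1: frame=0x35 idx=6 entry=0x37007 [P=1 RW=1 US=1 PS=0]
  L2: frame=0x37 idx=14 entry=0x39007 [P=1 RW=1 US=1 PS=0]
  → PA=0x39EB4  (3 entries read)
#3 VA=0x800003EA (r,kernel):
  TLB hit vpn=0x80000 → PA=0x323EA
#4 VA=0x541800CA1 (r,kernel):
  L0: frame=0x27 idx=21 entry=0x3A007 [P=1 RW=1 US=1 PS=0]
  L1: frame=0x3A idx=12 entry=0x3D087 [P=1 RW=1 US=1 PS=1]
  → PA=0x3DCA1 (huge @L1)  (2 entries read)

TLB: [["0x600C0E", "0x39"], ["0x80000", "0x32"], ["0x541800", "0x3D"]]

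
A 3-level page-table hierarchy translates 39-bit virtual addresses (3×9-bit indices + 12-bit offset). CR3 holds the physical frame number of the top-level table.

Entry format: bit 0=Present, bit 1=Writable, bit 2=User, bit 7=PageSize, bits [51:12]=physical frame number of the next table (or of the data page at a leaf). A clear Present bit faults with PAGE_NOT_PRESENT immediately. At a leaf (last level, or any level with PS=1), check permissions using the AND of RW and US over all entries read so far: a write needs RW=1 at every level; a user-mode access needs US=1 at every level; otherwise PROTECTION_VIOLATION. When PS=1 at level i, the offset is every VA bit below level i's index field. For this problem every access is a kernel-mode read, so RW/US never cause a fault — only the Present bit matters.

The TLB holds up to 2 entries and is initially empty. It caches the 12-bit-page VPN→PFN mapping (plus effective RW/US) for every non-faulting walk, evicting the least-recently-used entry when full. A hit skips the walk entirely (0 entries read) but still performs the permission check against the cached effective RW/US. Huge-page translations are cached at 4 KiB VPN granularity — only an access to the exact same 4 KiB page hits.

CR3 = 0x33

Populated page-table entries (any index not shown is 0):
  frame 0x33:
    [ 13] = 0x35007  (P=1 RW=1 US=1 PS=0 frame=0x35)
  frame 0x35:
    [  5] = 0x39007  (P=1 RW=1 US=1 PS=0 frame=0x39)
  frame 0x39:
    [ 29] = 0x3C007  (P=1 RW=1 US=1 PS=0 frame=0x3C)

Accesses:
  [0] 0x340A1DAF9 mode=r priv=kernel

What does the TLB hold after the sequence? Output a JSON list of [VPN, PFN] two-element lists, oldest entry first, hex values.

Walk each access:
#0 VA=0x340A1DAF9 (r,kernel):
  L0: frame=0x33 idx=13 entry=0x35007 [P=1 RW=1 US=1 PS=0]
  L1: frame=0x35 idx=5 entry=0x39007 [P=1 RW=1 US=1 PS=0]
  L2: frame=0x39 idx=29 entry=0x3C007 [P=1 RW=1 US=1 PS=0]
  ⇒ phys 0x3CAF9  [3 reads]

TLB: [["0x340A1D", "0x3C"]]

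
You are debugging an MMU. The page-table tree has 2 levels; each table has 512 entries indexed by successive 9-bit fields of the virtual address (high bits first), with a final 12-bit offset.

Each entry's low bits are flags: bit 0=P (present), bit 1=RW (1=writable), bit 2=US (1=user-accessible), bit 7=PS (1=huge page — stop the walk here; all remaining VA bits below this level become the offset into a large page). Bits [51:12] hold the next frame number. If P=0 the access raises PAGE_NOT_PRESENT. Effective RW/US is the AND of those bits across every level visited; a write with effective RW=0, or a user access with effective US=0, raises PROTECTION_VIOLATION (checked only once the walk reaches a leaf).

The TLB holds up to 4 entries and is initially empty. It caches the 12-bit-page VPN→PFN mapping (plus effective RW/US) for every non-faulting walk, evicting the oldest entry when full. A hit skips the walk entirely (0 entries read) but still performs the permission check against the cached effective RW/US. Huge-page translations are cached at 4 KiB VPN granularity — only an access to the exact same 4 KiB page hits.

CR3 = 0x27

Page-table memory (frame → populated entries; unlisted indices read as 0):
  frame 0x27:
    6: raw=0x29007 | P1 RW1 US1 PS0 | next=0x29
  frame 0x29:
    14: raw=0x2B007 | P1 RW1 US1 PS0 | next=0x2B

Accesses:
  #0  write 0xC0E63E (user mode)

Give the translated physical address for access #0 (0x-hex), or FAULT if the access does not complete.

Trace:
#0 VA=0xC0E63E (w,user):
  L0 @0x27[6] → 0x29007  P=1,RW=1,US=1,PS=0
  L1 @0x29[14] → 0x2B007  P=1,RW=1,US=1,PS=0
  ⇒ phys 0x2B63E  [2 reads]

Access #0 PA: 0x2B63E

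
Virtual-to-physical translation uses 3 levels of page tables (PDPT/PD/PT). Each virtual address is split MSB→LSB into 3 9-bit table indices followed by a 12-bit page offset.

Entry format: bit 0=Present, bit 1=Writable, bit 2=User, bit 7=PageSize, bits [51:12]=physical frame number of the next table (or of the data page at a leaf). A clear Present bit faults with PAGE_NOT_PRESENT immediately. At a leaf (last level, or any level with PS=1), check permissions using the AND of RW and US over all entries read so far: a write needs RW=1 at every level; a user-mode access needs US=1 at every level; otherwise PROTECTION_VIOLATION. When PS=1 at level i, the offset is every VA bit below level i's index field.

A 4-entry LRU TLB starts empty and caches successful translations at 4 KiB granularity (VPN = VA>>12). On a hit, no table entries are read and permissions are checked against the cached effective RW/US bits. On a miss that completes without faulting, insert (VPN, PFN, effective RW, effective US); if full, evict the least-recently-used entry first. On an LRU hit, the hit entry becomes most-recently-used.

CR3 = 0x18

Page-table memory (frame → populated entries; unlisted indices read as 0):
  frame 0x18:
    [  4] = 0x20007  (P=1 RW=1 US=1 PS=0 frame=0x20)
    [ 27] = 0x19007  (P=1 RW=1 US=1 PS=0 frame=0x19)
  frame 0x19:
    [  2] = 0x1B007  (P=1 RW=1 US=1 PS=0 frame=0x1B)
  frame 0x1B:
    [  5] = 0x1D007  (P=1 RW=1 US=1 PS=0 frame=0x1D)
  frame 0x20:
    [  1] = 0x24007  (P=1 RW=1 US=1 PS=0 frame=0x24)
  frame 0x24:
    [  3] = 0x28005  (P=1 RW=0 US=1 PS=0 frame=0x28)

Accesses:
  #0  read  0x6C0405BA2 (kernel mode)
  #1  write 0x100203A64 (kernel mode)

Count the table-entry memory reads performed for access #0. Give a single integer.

Per-access translation:
#0 VA=0x6C0405BA2 (r,kernel):
  [0] read 0x18 idx=27: raw=0x19007 flags P=1 W=1 U=1 S=0
  [1] read 0x19 idx=2: raw=0x1B007 flags P=1 W=1 U=1 S=0
  [2] read 0x1B idx=5: raw=0x1D007 flags P=1 W=1 U=1 S=0
  ⇒ phys 0x1DBA2  [3 reads]
#1 VA=0x100203A64 (w,kernel):
  [0] read 0x18 idx=4: raw=0x20007 flags P=1 W=1 U=1 S=0
  [1] read 0x20 idx=1: raw=0x24007 flags P=1 W=1 U=1 S=0
  [2] read 0x24 idx=3: raw=0x28005 flags P=1 W=0 U=1 S=0
  ⇒ fault: PROTECTION_VIOLATION  — 3 lookups

Entries read for #0: 3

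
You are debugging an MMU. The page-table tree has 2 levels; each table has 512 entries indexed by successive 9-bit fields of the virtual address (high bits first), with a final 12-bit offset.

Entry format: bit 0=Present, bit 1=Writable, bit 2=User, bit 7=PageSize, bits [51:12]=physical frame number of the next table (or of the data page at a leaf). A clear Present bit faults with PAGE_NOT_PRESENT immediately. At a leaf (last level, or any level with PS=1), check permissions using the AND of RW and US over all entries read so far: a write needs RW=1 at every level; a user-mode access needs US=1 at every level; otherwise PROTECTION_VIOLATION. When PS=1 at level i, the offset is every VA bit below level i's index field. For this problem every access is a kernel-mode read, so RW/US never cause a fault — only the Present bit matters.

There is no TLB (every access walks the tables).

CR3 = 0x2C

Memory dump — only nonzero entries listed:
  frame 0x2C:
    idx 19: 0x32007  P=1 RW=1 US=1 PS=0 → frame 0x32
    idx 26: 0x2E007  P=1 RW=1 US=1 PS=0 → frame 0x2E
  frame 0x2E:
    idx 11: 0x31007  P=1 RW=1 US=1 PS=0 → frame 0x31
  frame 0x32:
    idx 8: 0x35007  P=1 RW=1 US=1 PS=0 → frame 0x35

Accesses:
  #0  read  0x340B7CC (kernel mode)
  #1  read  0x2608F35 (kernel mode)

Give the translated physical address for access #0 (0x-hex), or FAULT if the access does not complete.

Per-access translation:
#0 VA=0x340B7CC (r,kernel):
  [0] read 0x2C idx=26: raw=0x2E007 flags P=1 W=1 U=1 S=0
  [1] read 0x2E idx=11: raw=0x31007 flags P=1 W=1 U=1 S=0
  ⇒ phys 0x317CC  [2 reads]
#1 VA=0x2608F35 (r,kernel):
  [0] read 0x2C idx=19: raw=0x32007 flags P=1 W=1 U=1 S=0
  [1] read 0x32 idx=8: raw=0x35007 flags P=1 W=1 U=1 S=0
  ⇒ phys 0x35F35  [2 reads]

Access #0 PA: 0x317CC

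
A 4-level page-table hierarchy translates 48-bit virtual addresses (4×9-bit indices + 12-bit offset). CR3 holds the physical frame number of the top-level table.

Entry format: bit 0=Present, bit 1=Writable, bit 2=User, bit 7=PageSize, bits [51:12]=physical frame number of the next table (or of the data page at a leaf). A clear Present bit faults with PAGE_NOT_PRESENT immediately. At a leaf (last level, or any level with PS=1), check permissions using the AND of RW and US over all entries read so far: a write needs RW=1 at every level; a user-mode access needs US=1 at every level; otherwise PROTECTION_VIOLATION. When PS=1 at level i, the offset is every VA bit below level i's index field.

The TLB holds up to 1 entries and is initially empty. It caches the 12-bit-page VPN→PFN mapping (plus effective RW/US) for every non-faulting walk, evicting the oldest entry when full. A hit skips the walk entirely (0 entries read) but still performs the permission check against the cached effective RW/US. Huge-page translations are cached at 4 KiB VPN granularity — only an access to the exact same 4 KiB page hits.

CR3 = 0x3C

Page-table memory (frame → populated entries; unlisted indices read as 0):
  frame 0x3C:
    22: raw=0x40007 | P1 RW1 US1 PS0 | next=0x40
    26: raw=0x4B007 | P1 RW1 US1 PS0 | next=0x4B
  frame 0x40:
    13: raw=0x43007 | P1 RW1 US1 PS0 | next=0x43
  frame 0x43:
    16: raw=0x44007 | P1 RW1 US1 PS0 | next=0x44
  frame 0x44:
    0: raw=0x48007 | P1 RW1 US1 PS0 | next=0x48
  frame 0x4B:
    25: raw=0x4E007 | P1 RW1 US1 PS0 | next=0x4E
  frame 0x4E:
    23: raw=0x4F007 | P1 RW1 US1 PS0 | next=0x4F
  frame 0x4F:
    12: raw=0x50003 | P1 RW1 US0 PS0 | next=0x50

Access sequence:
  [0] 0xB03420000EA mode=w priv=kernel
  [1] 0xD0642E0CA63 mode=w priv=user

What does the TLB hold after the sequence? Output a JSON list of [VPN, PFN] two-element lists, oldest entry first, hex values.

Trace:
#0 VA=0xB03420000EA (w,kernel):
  L0: frame=0x3C idx=22 entry=0x40007 [P=1 RW=1 US=1 PS=0]
  L1: frame=0x40 idx=13 entry=0x43007 [P=1 RW=1 US=1 PS=0]
  L2: frame=0x43 idx=16 entry=0x44007 [P=1 RW=1 US=1 PS=0]
  L3: frame=0x44 idx=0 entry=0x48007 [P=1 RW=1 US=1 PS=0]
  ⇒ phys 0x480EA  [4 reads]
#1 VA=0xD0642E0CA63 (w,user):
  L0: frame=0x3C idx=26 entry=0x4B007 [P=1 RW=1 US=1 PS=0]
  L1: frame=0x4B idx=25 entry=0x4E007 [P=1 RW=1 US=1 PS=0]
  L2: frame=0x4E idx=23 entry=0x4F007 [P=1 RW=1 US=1 PS=0]
  L3: frame=0x4F idx=12 entry=0x50003 [P=1 RW=1 US=0 PS=0]
  ✗ PROTECTION_VIOLATION  [4 reads]

TLB: [["0xB0342000", "0x48"]]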